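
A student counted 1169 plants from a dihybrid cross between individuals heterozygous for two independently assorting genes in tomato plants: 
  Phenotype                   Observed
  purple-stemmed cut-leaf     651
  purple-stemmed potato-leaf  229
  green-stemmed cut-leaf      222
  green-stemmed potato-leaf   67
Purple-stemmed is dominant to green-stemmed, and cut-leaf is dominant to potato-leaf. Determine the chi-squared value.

A dihybrid F₂ with independent assortment and complete dominance at both loci gives a 9:3:3:1 phenotypic ratio.
Under the 9:3:3:1 hypothesis (Σ ratio = 16, N = 1169):
  purple-stemmed cut-leaf: 1169 × 9/16 = 657.5625
  purple-stemmed potato-leaf: 1169 × 3/16 = 219.1875
  green-stemmed cut-leaf: 1169 × 3/16 = 219.1875
  green-stemmed potato-leaf: 1169 × 1/16 = 73.0625
χ² = Σ (O − E)² / E
  purple-stemmed cut-leaf: (651 − 657.5625)² / 657.5625 = 0.0655
  purple-stemmed potato-leaf: (229 − 219.1875)² / 219.1875 = 0.4393
  green-stemmed cut-leaf: (222 − 219.1875)² / 219.1875 = 0.0361
  green-stemmed potato-leaf: (67 − 73.0625)² / 73.0625 = 0.5030
χ² = 0.0655 + 0.4393 + 0.0361 + 0.5030 = 1.0439 ≈ 1.044

1.044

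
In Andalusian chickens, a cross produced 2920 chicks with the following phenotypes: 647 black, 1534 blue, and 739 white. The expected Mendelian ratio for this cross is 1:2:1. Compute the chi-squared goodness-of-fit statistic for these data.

Total ratio parts = 4. Expected numbers out of 2920:
  black: 2920 × 1/4 = 730
  blue: 2920 × 2/4 = 1460
  white: 2920 × 1/4 = 730
χ² = Σ (O − E)² / E
  black: (647 − 730)² / 730 = 9.4370
  blue: (1534 − 1460)² / 1460 = 3.7507
  white: (739 − 730)² / 730 = 0.1110
χ² = 9.4370 + 3.7507 + 0.1110 = 13.2987 ≈ 13.299

13.299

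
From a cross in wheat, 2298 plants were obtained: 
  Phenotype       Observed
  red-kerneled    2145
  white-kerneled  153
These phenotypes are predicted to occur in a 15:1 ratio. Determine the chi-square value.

Under the 15:1 hypothesis (Σ ratio = 16, N = 2298):
  red-kerneled: 2298 × 15/16 = 2154.375
  white-kerneled: 2298 × 1/16 = 143.625
χ² = Σ (O − E)² / E
  red-kerneled: (2145 − 2154.375)² / 2154.375 = 0.0408
  white-kerneled: (153 − 143.625)² / 143.625 = 0.6119
χ² = 0.0408 + 0.6119 = 0.6527 ≈ 0.653

0.653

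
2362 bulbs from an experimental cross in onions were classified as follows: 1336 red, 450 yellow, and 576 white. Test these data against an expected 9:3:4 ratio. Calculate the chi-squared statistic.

Under the 9:3:4 hypothesis (Σ ratio = 16, N = 2362):
  red: 2362 × 9/16 = 1328.625
  yellow: 2362 × 3/16 = 442.875
  white: 2362 × 4/16 = 590.5
χ² = Σ (O − E)² / E
  red: (1336 − 1328.625)² / 1328.625 = 0.0409
  yellow: (450 − 442.875)² / 442.875 = 0.1146
  white: (576 − 590.5)² / 590.5 = 0.3561
χ² = 0.0409 + 0.1146 + 0.3561 = 0.5116 ≈ 0.512

0.512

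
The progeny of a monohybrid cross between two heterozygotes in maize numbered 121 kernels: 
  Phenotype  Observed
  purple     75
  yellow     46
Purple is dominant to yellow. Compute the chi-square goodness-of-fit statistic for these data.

10.934

For a monohybrid cross between heterozygotes with complete dominance, the expected phenotypic ratio is 3:1.
Under the 3:1 hypothesis (Σ ratio = 4, N = 121):
  purple: 121 × 3/4 = 90.75
  yellow: 121 × 1/4 = 30.25
χ² = Σ (O − E)² / E
  purple: (75 − 90.75)² / 90.75 = 2.7335
  yellow: (46 − 30.25)² / 30.25 = 8.2004
χ² = 2.7335 + 8.2004 = 10.9339 ≈ 10.934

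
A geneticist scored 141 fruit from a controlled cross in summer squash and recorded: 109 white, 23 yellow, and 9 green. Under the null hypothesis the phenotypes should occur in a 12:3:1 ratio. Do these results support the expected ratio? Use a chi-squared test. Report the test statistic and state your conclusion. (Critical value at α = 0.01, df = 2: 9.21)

The 12:3:1 ratio has 16 parts, so with N = 141 the expected counts are:
  white: 141 × 12/16 = 105.75
  yellow: 141 × 3/16 = 26.4375
  green: 141 × 1/16 = 8.8125
χ² = Σ (O − E)² / E
  white: (109 − 105.75)² / 105.75 = 0.0999
  yellow: (23 − 26.4375)² / 26.4375 = 0.4470
  green: (9 − 8.8125)² / 8.8125 = 0.0040
χ² = 0.0999 + 0.4470 + 0.0040 = 0.5509 ≈ 0.551
Degrees of freedom = 3 − 1 = 2; critical value at α = 0.01 is 9.21.
Since 0.551 < 9.21, we fail to reject the null hypothesis — the data are consistent with the 12:3:1 ratio.

0.551; consistent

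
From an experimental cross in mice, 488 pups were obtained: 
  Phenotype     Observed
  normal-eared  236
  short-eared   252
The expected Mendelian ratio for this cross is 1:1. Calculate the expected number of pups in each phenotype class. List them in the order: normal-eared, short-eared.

244, 244

The 1:1 ratio has 2 parts, so with N = 488 the expected counts are:
  normal-eared: 488 × 1/2 = 244
  short-eared: 488 × 1/2 = 244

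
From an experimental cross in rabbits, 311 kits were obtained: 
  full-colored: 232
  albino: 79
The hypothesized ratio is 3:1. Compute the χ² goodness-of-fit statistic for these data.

0.027

Under the 3:1 hypothesis (Σ ratio = 4, N = 311):
  full-colored: 311 × 3/4 = 233.25
  albino: 311 × 1/4 = 77.75
χ² = Σ (O − E)² / E
  full-colored: (232 − 233.25)² / 233.25 = 0.0067
  albino: (79 − 77.75)² / 77.75 = 0.0201
χ² = 0.0067 + 0.0201 = 0.0268 ≈ 0.027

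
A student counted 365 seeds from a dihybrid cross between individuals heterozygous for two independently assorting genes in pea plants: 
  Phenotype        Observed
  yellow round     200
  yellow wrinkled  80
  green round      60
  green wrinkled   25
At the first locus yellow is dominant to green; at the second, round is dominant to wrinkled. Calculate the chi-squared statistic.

A dihybrid F₂ with independent assortment and complete dominance at both loci gives a 9:3:3:1 phenotypic ratio.
Under the 9:3:3:1 hypothesis (Σ ratio = 16, N = 365):
  yellow round: 365 × 9/16 = 205.3125
  yellow wrinkled: 365 × 3/16 = 68.4375
  green round: 365 × 3/16 = 68.4375
  green wrinkled: 365 × 1/16 = 22.8125
χ² = Σ (O − E)² / E
  yellow round: (200 − 205.3125)² / 205.3125 = 0.1375
  yellow wrinkled: (80 − 68.4375)² / 68.4375 = 1.9535
  green round: (60 − 68.4375)² / 68.4375 = 1.0402
  green wrinkled: (25 − 22.8125)² / 22.8125 = 0.2098
χ² = 0.1375 + 1.9535 + 1.0402 + 0.2098 = 3.341

3.341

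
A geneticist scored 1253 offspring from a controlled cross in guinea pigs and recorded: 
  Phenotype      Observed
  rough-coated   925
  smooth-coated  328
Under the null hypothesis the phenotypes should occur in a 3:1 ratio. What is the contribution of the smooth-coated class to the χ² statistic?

0.695

Expected counts for N = 1253 under a 3:1 ratio (total parts = 4):
  rough-coated: 1253 × 3/4 = 939.75
  smooth-coated: 1253 × 1/4 = 313.25
Contribution of smooth-coated: (328 − 313.25)² / 313.25 = 0.6945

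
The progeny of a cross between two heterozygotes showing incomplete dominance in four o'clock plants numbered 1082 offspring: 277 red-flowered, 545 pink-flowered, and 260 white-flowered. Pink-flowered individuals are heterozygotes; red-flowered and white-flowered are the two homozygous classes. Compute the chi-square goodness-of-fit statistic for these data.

With incomplete dominance, a heterozygote × heterozygote cross gives a 1:2:1 phenotypic ratio.
Total ratio parts = 4. Expected numbers out of 1082:
  red-flowered: 1082 × 1/4 = 270.5
  pink-flowered: 1082 × 2/4 = 541
  white-flowered: 1082 × 1/4 = 270.5
χ² = Σ (O − E)² / E
  red-flowered: (277 − 270.5)² / 270.5 = 0.1562
  pink-flowered: (545 − 541)² / 541 = 0.0296
  white-flowered: (260 − 270.5)² / 270.5 = 0.4076
χ² = 0.1562 + 0.0296 + 0.4076 = 0.5934 ≈ 0.593

0.593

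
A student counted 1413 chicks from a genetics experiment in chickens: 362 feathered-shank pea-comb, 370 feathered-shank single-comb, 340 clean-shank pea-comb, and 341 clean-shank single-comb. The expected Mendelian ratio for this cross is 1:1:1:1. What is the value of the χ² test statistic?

Under the 1:1:1:1 hypothesis (Σ ratio = 4, N = 1413):
  feathered-shank pea-comb: 1413 × 1/4 = 353.25
  feathered-shank single-comb: 1413 × 1/4 = 353.25
  clean-shank pea-comb: 1413 × 1/4 = 353.25
  clean-shank single-comb: 1413 × 1/4 = 353.25
χ² = Σ (O − E)² / E
  feathered-shank pea-comb: (362 − 353.25)² / 353.25 = 0.2167
  feathered-shank single-comb: (370 − 353.25)² / 353.25 = 0.7942
  clean-shank pea-comb: (340 − 353.25)² / 353.25 = 0.4970
  clean-shank single-comb: (341 − 353.25)² / 353.25 = 0.4248
χ² = 0.2167 + 0.7942 + 0.4970 + 0.4248 = 1.9327 ≈ 1.933

1.933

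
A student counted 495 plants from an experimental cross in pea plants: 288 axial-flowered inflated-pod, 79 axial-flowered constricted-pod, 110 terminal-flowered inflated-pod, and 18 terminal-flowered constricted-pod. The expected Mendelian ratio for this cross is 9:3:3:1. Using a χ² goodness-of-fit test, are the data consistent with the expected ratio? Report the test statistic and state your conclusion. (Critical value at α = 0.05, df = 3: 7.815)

10.977; not consistent

Expected counts for N = 495 under a 9:3:3:1 ratio (total parts = 16):
  axial-flowered inflated-pod: 495 × 9/16 = 278.4375
  axial-flowered constricted-pod: 495 × 3/16 = 92.8125
  terminal-flowered inflated-pod: 495 × 3/16 = 92.8125
  terminal-flowered constricted-pod: 495 × 1/16 = 30.9375
χ² = Σ (O − E)² / E
  axial-flowered inflated-pod: (288 − 278.4375)² / 278.4375 = 0.3284
  axial-flowered constricted-pod: (79 − 92.8125)² / 92.8125 = 2.0556
  terminal-flowered inflated-pod: (110 − 92.8125)² / 92.8125 = 3.1829
  terminal-flowered constricted-pod: (18 − 30.9375)² / 30.9375 = 5.4102
χ² = 0.3284 + 2.0556 + 3.1829 + 5.4102 = 10.9771 ≈ 10.977
Degrees of freedom = 4 − 1 = 3; critical value at α = 0.05 is 7.815.
Since 10.977 > 7.815, we reject the null hypothesis — the data do not fit the 9:3:3:1 ratio.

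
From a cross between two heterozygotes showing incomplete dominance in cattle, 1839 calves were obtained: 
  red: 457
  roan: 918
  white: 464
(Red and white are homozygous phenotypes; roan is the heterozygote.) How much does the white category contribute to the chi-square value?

With incomplete dominance, a heterozygote × heterozygote cross gives a 1:2:1 phenotypic ratio.
Total ratio parts = 4. Expected numbers out of 1839:
  red: 1839 × 1/4 = 459.75
  roan: 1839 × 2/4 = 919.5
  white: 1839 × 1/4 = 459.75
Contribution of white: (464 − 459.75)² / 459.75 = 0.0393

0.039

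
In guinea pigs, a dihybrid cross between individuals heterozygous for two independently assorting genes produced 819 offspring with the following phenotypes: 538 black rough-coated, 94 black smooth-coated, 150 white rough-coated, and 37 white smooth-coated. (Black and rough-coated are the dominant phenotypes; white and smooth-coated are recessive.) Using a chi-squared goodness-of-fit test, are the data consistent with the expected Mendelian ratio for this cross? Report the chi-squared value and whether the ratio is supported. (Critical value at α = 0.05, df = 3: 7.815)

40.092; not consistent

A dihybrid F₂ with independent assortment and complete dominance at both loci gives a 9:3:3:1 phenotypic ratio.
Expected counts for N = 819 under a 9:3:3:1 ratio (total parts = 16):
  black rough-coated: 819 × 9/16 = 460.6875
  black smooth-coated: 819 × 3/16 = 153.5625
  white rough-coated: 819 × 3/16 = 153.5625
  white smooth-coated: 819 × 1/16 = 51.1875
χ² = Σ (O − E)² / E
  black rough-coated: (538 − 460.6875)² / 460.6875 = 12.9746
  black smooth-coated: (94 − 153.5625)² / 153.5625 = 23.1026
  white rough-coated: (150 − 153.5625)² / 153.5625 = 0.0826
  white smooth-coated: (37 − 51.1875)² / 51.1875 = 3.9323
χ² = 12.9746 + 23.1026 + 0.0826 + 3.9323 = 40.0921 ≈ 40.092
Degrees of freedom = 4 − 1 = 3; critical value at α = 0.05 is 7.815.
Since 40.092 > 7.815, we reject the null hypothesis — the data do not fit the 9:3:3:1 ratio.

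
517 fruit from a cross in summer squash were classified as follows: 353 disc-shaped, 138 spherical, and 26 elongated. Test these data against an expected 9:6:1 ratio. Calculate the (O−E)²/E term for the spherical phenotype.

Total ratio parts = 16. Expected numbers out of 517:
  disc-shaped: 517 × 9/16 = 290.8125
  spherical: 517 × 6/16 = 193.875
  elongated: 517 × 1/16 = 32.3125
Contribution of spherical: (138 − 193.875)² / 193.875 = 16.1032

16.103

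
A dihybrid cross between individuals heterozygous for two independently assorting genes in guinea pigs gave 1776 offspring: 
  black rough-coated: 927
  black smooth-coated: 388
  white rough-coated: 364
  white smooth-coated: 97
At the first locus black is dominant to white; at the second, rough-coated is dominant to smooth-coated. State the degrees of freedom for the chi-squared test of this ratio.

3

A dihybrid F₂ with independent assortment and complete dominance at both loci gives a 9:3:3:1 phenotypic ratio.
A goodness-of-fit test with 4 phenotype classes has df = 4 − 1 = 3.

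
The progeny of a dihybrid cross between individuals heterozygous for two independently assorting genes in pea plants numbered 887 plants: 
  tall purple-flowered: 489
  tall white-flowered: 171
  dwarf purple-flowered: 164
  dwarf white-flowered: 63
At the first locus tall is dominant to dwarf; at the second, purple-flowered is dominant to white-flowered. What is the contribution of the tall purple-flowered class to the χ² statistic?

0.198

A dihybrid F₂ with independent assortment and complete dominance at both loci gives a 9:3:3:1 phenotypic ratio.
The 9:3:3:1 ratio has 16 parts, so with N = 887 the expected counts are:
  tall purple-flowered: 887 × 9/16 = 498.9375
  tall white-flowered: 887 × 3/16 = 166.3125
  dwarf purple-flowered: 887 × 3/16 = 166.3125
  dwarf white-flowered: 887 × 1/16 = 55.4375
Contribution of tall purple-flowered: (489 − 498.9375)² / 498.9375 = 0.1979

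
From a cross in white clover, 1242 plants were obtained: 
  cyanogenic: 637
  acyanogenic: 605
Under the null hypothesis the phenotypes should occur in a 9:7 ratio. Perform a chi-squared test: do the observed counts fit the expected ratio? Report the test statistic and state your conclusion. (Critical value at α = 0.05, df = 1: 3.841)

Expected counts for N = 1242 under a 9:7 ratio (total parts = 16):
  cyanogenic: 1242 × 9/16 = 698.625
  acyanogenic: 1242 × 7/16 = 543.375
χ² = Σ (O − E)² / E
  cyanogenic: (637 − 698.625)² / 698.625 = 5.4359
  acyanogenic: (605 − 543.375)² / 543.375 = 6.9890
χ² = 5.4359 + 6.9890 = 12.4249 ≈ 12.425
Degrees of freedom = 2 − 1 = 1; critical value at α = 0.05 is 3.841.
Since 12.425 > 3.841, we reject the null hypothesis — the data do not fit the 9:7 ratio.

12.425; not consistent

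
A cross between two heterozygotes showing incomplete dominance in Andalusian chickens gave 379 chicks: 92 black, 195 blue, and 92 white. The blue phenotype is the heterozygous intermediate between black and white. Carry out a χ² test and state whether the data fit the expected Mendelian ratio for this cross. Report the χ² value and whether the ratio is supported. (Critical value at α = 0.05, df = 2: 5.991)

0.319; consistent

With incomplete dominance, a heterozygote × heterozygote cross gives a 1:2:1 phenotypic ratio.
Expected counts for N = 379 under a 1:2:1 ratio (total parts = 4):
  black: 379 × 1/4 = 94.75
  blue: 379 × 2/4 = 189.5
  white: 379 × 1/4 = 94.75
χ² = Σ (O − E)² / E
  black: (92 − 94.75)² / 94.75 = 0.0798
  blue: (195 − 189.5)² / 189.5 = 0.1596
  white: (92 − 94.75)² / 94.75 = 0.0798
χ² = 0.0798 + 0.1596 + 0.0798 = 0.3192 ≈ 0.319
Degrees of freedom = 3 − 1 = 2; critical value at α = 0.05 is 5.991.
Since 0.319 < 5.991, we fail to reject the null hypothesis — the data are consistent with the 1:2:1 ratio.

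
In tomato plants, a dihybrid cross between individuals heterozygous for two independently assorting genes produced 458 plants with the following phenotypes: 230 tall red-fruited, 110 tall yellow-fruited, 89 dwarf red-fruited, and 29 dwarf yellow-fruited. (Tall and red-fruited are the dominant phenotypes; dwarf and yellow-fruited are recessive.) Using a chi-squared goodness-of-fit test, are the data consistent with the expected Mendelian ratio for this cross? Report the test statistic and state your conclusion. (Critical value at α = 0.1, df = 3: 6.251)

A dihybrid F₂ with independent assortment and complete dominance at both loci gives a 9:3:3:1 phenotypic ratio.
The 9:3:3:1 ratio has 16 parts, so with N = 458 the expected counts are:
  tall red-fruited: 458 × 9/16 = 257.625
  tall yellow-fruited: 458 × 3/16 = 85.875
  dwarf red-fruited: 458 × 3/16 = 85.875
  dwarf yellow-fruited: 458 × 1/16 = 28.625
χ² = Σ (O − E)² / E
  tall red-fruited: (230 − 257.625)² / 257.625 = 2.9622
  tall yellow-fruited: (110 − 85.875)² / 85.875 = 6.7775
  dwarf red-fruited: (89 − 85.875)² / 85.875 = 0.1137
  dwarf yellow-fruited: (29 − 28.625)² / 28.625 = 0.0049
χ² = 2.9622 + 6.7775 + 0.1137 + 0.0049 = 9.8583 ≈ 9.858
Degrees of freedom = 4 − 1 = 3; critical value at α = 0.1 is 6.251.
Since 9.858 > 6.251, we reject the null hypothesis — the data do not fit the 9:3:3:1 ratio.

9.858; not consistent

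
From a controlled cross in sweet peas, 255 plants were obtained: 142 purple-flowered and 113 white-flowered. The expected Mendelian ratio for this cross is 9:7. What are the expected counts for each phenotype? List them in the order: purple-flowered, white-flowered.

143.4375, 111.5625

Under the 9:7 hypothesis (Σ ratio = 16, N = 255):
  purple-flowered: 255 × 9/16 = 143.4375
  white-flowered: 255 × 7/16 = 111.5625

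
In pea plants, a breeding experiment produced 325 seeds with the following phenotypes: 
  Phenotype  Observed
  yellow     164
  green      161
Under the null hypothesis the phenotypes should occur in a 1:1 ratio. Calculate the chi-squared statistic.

Under the 1:1 hypothesis (Σ ratio = 2, N = 325):
  yellow: 325 × 1/2 = 162.5
  green: 325 × 1/2 = 162.5
χ² = Σ (O − E)² / E
  yellow: (164 − 162.5)² / 162.5 = 0.0138
  green: (161 − 162.5)² / 162.5 = 0.0138
χ² = 0.0138 + 0.0138 = 0.0276 ≈ 0.028

0.028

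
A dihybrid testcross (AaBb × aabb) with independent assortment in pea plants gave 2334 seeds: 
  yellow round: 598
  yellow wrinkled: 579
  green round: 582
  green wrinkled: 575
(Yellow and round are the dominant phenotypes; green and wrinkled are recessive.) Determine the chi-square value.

A dihybrid testcross with independent assortment gives a 1:1:1:1 ratio.
Expected counts for N = 2334 under a 1:1:1:1 ratio (total parts = 4):
  yellow round: 2334 × 1/4 = 583.5
  yellow wrinkled: 2334 × 1/4 = 583.5
  green round: 2334 × 1/4 = 583.5
  green wrinkled: 2334 × 1/4 = 583.5
χ² = Σ (O − E)² / E
  yellow round: (598 − 583.5)² / 583.5 = 0.3603
  yellow wrinkled: (579 − 583.5)² / 583.5 = 0.0347
  green round: (582 − 583.5)² / 583.5 = 0.0039
  green wrinkled: (575 − 583.5)² / 583.5 = 0.1238
χ² = 0.3603 + 0.0347 + 0.0039 + 0.1238 = 0.5227 ≈ 0.523

0.523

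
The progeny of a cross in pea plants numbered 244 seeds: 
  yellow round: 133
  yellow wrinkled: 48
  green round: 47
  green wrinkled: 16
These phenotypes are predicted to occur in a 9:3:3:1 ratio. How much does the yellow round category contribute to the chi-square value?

0.132

The 9:3:3:1 ratio has 16 parts, so with N = 244 the expected counts are:
  yellow round: 244 × 9/16 = 137.25
  yellow wrinkled: 244 × 3/16 = 45.75
  green round: 244 × 3/16 = 45.75
  green wrinkled: 244 × 1/16 = 15.25
Contribution of yellow round: (133 − 137.25)² / 137.25 = 0.1316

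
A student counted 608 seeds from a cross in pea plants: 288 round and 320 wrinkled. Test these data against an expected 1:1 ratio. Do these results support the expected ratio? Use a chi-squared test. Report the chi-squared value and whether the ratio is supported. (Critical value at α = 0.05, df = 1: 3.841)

Expected counts for N = 608 under a 1:1 ratio (total parts = 2):
  round: 608 × 1/2 = 304
  wrinkled: 608 × 1/2 = 304
χ² = Σ (O − E)² / E
  round: (288 − 304)² / 304 = 0.8421
  wrinkled: (320 − 304)² / 304 = 0.8421
χ² = 0.8421 + 0.8421 = 1.6842 ≈ 1.684
Degrees of freedom = 2 − 1 = 1; critical value at α = 0.05 is 3.841.
Since 1.684 < 3.841, we fail to reject the null hypothesis — the data are consistent with the 1:1 ratio.

1.684; consistent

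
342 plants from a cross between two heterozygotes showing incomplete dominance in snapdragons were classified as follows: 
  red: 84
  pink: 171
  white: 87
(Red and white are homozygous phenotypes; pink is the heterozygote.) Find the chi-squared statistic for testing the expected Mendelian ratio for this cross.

0.053

With incomplete dominance, a heterozygote × heterozygote cross gives a 1:2:1 phenotypic ratio.
Expected counts for N = 342 under a 1:2:1 ratio (total parts = 4):
  red: 342 × 1/4 = 85.5
  pink: 342 × 2/4 = 171
  white: 342 × 1/4 = 85.5
χ² = Σ (O − E)² / E
  red: (84 − 85.5)² / 85.5 = 0.0263
  pink: (171 − 171)² / 171 = 0.0000
  white: (87 − 85.5)² / 85.5 = 0.0263
χ² = 0.0263 + 0.0000 + 0.0263 = 0.0526 ≈ 0.053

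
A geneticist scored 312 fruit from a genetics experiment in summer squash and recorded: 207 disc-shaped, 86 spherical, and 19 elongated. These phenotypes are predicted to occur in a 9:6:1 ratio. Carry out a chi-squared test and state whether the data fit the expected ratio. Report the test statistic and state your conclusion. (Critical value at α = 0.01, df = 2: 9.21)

Under the 9:6:1 hypothesis (Σ ratio = 16, N = 312):
  disc-shaped: 312 × 9/16 = 175.5
  spherical: 312 × 6/16 = 117
  elongated: 312 × 1/16 = 19.5
χ² = Σ (O − E)² / E
  disc-shaped: (207 − 175.5)² / 175.5 = 5.6538
  spherical: (86 − 117)² / 117 = 8.2137
  elongated: (19 − 19.5)² / 19.5 = 0.0128
χ² = 5.6538 + 8.2137 + 0.0128 = 13.8803 ≈ 13.880
Degrees of freedom = 3 − 1 = 2; critical value at α = 0.01 is 9.21.
Since 13.880 > 9.21, we reject the null hypothesis — the data do not fit the 9:6:1 ratio.

13.880; not consistent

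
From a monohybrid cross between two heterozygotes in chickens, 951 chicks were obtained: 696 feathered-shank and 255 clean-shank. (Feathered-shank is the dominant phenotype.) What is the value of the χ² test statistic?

For a monohybrid cross between heterozygotes with complete dominance, the expected phenotypic ratio is 3:1.
Expected counts for N = 951 under a 3:1 ratio (total parts = 4):
  feathered-shank: 951 × 3/4 = 713.25
  clean-shank: 951 × 1/4 = 237.75
χ² = Σ (O − E)² / E
  feathered-shank: (696 − 713.25)² / 713.25 = 0.4172
  clean-shank: (255 − 237.75)² / 237.75 = 1.2516
χ² = 0.4172 + 1.2516 = 1.6688 ≈ 1.669

1.669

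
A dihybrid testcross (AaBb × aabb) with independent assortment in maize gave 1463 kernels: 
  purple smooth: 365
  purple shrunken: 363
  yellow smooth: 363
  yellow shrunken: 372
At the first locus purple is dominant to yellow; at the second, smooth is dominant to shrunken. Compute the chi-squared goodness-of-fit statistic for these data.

0.150

A dihybrid testcross with independent assortment gives a 1:1:1:1 ratio.
Total ratio parts = 4. Expected numbers out of 1463:
  purple smooth: 1463 × 1/4 = 365.75
  purple shrunken: 1463 × 1/4 = 365.75
  yellow smooth: 1463 × 1/4 = 365.75
  yellow shrunken: 1463 × 1/4 = 365.75
χ² = Σ (O − E)² / E
  purple smooth: (365 − 365.75)² / 365.75 = 0.0015
  purple shrunken: (363 − 365.75)² / 365.75 = 0.0207
  yellow smooth: (363 − 365.75)² / 365.75 = 0.0207
  yellow shrunken: (372 − 365.75)² / 365.75 = 0.1068
χ² = 0.0015 + 0.0207 + 0.0207 + 0.1068 = 0.1497 ≈ 0.150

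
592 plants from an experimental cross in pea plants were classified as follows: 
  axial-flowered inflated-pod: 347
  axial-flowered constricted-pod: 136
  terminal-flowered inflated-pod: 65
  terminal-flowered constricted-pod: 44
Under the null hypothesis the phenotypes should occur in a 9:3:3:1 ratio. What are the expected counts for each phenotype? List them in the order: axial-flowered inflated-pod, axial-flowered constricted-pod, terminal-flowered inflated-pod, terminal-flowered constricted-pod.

333, 111, 111, 37

The 9:3:3:1 ratio has 16 parts, so with N = 592 the expected counts are:
  axial-flowered inflated-pod: 592 × 9/16 = 333
  axial-flowered constricted-pod: 592 × 3/16 = 111
  terminal-flowered inflated-pod: 592 × 3/16 = 111
  terminal-flowered constricted-pod: 592 × 1/16 = 37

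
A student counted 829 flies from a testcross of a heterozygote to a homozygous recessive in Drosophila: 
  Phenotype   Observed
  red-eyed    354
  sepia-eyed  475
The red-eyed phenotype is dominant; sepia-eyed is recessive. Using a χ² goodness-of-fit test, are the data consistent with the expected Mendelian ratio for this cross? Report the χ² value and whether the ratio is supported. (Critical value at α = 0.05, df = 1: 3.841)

17.661; not consistent

A testcross of a heterozygote (Aa × aa) gives a 1:1 phenotypic ratio.
Under the 1:1 hypothesis (Σ ratio = 2, N = 829):
  red-eyed: 829 × 1/2 = 414.5
  sepia-eyed: 829 × 1/2 = 414.5
χ² = Σ (O − E)² / E
  red-eyed: (354 − 414.5)² / 414.5 = 8.8305
  sepia-eyed: (475 − 414.5)² / 414.5 = 8.8305
χ² = 8.8305 + 8.8305 = 17.661
Degrees of freedom = 2 − 1 = 1; critical value at α = 0.05 is 3.841.
Since 17.661 > 3.841, we reject the null hypothesis — the data do not fit the 1:1 ratio.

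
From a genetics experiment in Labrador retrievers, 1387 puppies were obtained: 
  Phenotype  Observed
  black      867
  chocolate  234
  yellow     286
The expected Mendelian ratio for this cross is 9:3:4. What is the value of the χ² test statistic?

22.915

Expected counts for N = 1387 under a 9:3:4 ratio (total parts = 16):
  black: 1387 × 9/16 = 780.1875
  chocolate: 1387 × 3/16 = 260.0625
  yellow: 1387 × 4/16 = 346.75
χ² = Σ (O − E)² / E
  black: (867 − 780.1875)² / 780.1875 = 9.6597
  chocolate: (234 − 260.0625)² / 260.0625 = 2.6119
  yellow: (286 − 346.75)² / 346.75 = 10.6433
χ² = 9.6597 + 2.6119 + 10.6433 = 22.9149 ≈ 22.915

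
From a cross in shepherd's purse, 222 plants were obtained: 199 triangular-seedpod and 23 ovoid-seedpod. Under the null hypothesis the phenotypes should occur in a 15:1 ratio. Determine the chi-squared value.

6.401

Under the 15:1 hypothesis (Σ ratio = 16, N = 222):
  triangular-seedpod: 222 × 15/16 = 208.125
  ovoid-seedpod: 222 × 1/16 = 13.875
χ² = Σ (O − E)² / E
  triangular-seedpod: (199 − 208.125)² / 208.125 = 0.4001
  ovoid-seedpod: (23 − 13.875)² / 13.875 = 6.0011
χ² = 0.4001 + 6.0011 = 6.4012 ≈ 6.401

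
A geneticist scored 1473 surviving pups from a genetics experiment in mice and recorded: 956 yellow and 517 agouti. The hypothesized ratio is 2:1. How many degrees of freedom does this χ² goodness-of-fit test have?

A goodness-of-fit test with 2 phenotype classes has df = 2 − 1 = 1.

1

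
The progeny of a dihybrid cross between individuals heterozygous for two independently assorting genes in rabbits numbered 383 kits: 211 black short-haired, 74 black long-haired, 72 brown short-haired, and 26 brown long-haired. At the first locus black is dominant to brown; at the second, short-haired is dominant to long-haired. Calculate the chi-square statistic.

A dihybrid F₂ with independent assortment and complete dominance at both loci gives a 9:3:3:1 phenotypic ratio.
The 9:3:3:1 ratio has 16 parts, so with N = 383 the expected counts are:
  black short-haired: 383 × 9/16 = 215.4375
  black long-haired: 383 × 3/16 = 71.8125
  brown short-haired: 383 × 3/16 = 71.8125
  brown long-haired: 383 × 1/16 = 23.9375
χ² = Σ (O − E)² / E
  black short-haired: (211 − 215.4375)² / 215.4375 = 0.0914
  black long-haired: (74 − 71.8125)² / 71.8125 = 0.0666
  brown short-haired: (72 − 71.8125)² / 71.8125 = 0.0005
  brown long-haired: (26 − 23.9375)² / 23.9375 = 0.1777
χ² = 0.0914 + 0.0666 + 0.0005 + 0.1777 = 0.3362 ≈ 0.336

0.336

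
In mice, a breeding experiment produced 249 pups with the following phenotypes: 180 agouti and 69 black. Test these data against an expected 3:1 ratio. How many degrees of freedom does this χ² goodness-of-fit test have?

A goodness-of-fit test with 2 phenotype classes has df = 2 − 1 = 1.

1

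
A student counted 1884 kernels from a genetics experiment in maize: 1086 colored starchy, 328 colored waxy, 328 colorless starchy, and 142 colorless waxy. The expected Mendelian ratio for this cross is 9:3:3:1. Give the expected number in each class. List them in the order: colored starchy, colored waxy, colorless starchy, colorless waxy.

1059.75, 353.25, 353.25, 117.75

Under the 9:3:3:1 hypothesis (Σ ratio = 16, N = 1884):
  colored starchy: 1884 × 9/16 = 1059.75
  colored waxy: 1884 × 3/16 = 353.25
  colorless starchy: 1884 × 3/16 = 353.25
  colorless waxy: 1884 × 1/16 = 117.75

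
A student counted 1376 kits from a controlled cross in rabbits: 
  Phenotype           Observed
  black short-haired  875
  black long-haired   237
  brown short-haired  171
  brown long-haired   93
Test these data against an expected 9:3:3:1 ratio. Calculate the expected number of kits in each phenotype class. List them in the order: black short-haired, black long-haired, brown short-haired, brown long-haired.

The 9:3:3:1 ratio has 16 parts, so with N = 1376 the expected counts are:
  black short-haired: 1376 × 9/16 = 774
  black long-haired: 1376 × 3/16 = 258
  brown short-haired: 1376 × 3/16 = 258
  brown long-haired: 1376 × 1/16 = 86

774, 258, 258, 86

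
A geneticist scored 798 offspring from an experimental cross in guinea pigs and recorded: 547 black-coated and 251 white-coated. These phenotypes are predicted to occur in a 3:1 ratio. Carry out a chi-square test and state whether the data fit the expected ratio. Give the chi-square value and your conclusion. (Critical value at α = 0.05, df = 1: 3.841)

Total ratio parts = 4. Expected numbers out of 798:
  black-coated: 798 × 3/4 = 598.5
  white-coated: 798 × 1/4 = 199.5
χ² = Σ (O − E)² / E
  black-coated: (547 − 598.5)² / 598.5 = 4.4315
  white-coated: (251 − 199.5)² / 199.5 = 13.2945
χ² = 4.4315 + 13.2945 = 17.726
Degrees of freedom = 2 − 1 = 1; critical value at α = 0.05 is 3.841.
Since 17.726 > 3.841, we reject the null hypothesis — the data do not fit the 3:1 ratio.

17.726; not consistent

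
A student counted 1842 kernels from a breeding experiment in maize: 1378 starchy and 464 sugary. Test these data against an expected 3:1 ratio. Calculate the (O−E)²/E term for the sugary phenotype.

0.027

Expected counts for N = 1842 under a 3:1 ratio (total parts = 4):
  starchy: 1842 × 3/4 = 1381.5
  sugary: 1842 × 1/4 = 460.5
Contribution of sugary: (464 − 460.5)² / 460.5 = 0.0266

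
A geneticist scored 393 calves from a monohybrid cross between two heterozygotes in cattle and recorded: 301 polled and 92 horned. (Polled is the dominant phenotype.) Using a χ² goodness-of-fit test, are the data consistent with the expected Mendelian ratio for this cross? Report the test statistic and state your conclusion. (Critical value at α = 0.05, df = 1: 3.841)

0.530; consistent

For a monohybrid cross between heterozygotes with complete dominance, the expected phenotypic ratio is 3:1.
Total ratio parts = 4. Expected numbers out of 393:
  polled: 393 × 3/4 = 294.75
  horned: 393 × 1/4 = 98.25
χ² = Σ (O − E)² / E
  polled: (301 − 294.75)² / 294.75 = 0.1325
  horned: (92 − 98.25)² / 98.25 = 0.3976
χ² = 0.1325 + 0.3976 = 0.5301 ≈ 0.530
Degrees of freedom = 2 − 1 = 1; critical value at α = 0.05 is 3.841.
Since 0.530 < 3.841, we fail to reject the null hypothesis — the data are consistent with the 3:1 ratio.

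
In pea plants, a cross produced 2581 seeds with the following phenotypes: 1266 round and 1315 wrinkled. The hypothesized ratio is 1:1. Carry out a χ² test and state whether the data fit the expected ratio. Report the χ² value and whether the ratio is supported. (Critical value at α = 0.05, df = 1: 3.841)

The 1:1 ratio has 2 parts, so with N = 2581 the expected counts are:
  round: 2581 × 1/2 = 1290.5
  wrinkled: 2581 × 1/2 = 1290.5
χ² = Σ (O − E)² / E
  round: (1266 − 1290.5)² / 1290.5 = 0.4651
  wrinkled: (1315 − 1290.5)² / 1290.5 = 0.4651
χ² = 0.4651 + 0.4651 = 0.9302 ≈ 0.930
Degrees of freedom = 2 − 1 = 1; critical value at α = 0.05 is 3.841.
Since 0.930 < 3.841, we fail to reject the null hypothesis — the data are consistent with the 1:1 ratio.

0.930; consistent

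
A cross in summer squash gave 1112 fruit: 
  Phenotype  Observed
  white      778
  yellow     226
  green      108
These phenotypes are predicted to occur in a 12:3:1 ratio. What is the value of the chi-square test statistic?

26.556

The 12:3:1 ratio has 16 parts, so with N = 1112 the expected counts are:
  white: 1112 × 12/16 = 834
  yellow: 1112 × 3/16 = 208.5
  green: 1112 × 1/16 = 69.5
χ² = Σ (O − E)² / E
  white: (778 − 834)² / 834 = 3.7602
  yellow: (226 − 208.5)² / 208.5 = 1.4688
  green: (108 − 69.5)² / 69.5 = 21.3273
χ² = 3.7602 + 1.4688 + 21.3273 = 26.5563 ≈ 26.556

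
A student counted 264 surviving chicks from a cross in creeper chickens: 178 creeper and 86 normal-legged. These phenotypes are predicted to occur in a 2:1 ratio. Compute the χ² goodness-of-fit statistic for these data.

Total ratio parts = 3. Expected numbers out of 264:
  creeper: 264 × 2/3 = 176
  normal-legged: 264 × 1/3 = 88
χ² = Σ (O − E)² / E
  creeper: (178 − 176)² / 176 = 0.0227
  normal-legged: (86 − 88)² / 88 = 0.0455
χ² = 0.0227 + 0.0455 = 0.0682 ≈ 0.068

0.068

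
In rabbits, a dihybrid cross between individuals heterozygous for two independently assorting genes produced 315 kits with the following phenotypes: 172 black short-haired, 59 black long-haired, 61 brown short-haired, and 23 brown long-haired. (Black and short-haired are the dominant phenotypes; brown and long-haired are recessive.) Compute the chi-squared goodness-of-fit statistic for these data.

0.773

A dihybrid F₂ with independent assortment and complete dominance at both loci gives a 9:3:3:1 phenotypic ratio.
The 9:3:3:1 ratio has 16 parts, so with N = 315 the expected counts are:
  black short-haired: 315 × 9/16 = 177.1875
  black long-haired: 315 × 3/16 = 59.0625
  brown short-haired: 315 × 3/16 = 59.0625
  brown long-haired: 315 × 1/16 = 19.6875
χ² = Σ (O − E)² / E
  black short-haired: (172 − 177.1875)² / 177.1875 = 0.1519
  black long-haired: (59 − 59.0625)² / 59.0625 = 0.0001
  brown short-haired: (61 − 59.0625)² / 59.0625 = 0.0636
  brown long-haired: (23 − 19.6875)² / 19.6875 = 0.5573
χ² = 0.1519 + 0.0001 + 0.0636 + 0.5573 = 0.7729 ≈ 0.773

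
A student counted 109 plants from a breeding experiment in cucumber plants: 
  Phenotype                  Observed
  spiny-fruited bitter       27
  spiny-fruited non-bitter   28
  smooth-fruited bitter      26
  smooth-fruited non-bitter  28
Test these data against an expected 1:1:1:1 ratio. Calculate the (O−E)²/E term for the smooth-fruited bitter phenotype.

0.057

Under the 1:1:1:1 hypothesis (Σ ratio = 4, N = 109):
  spiny-fruited bitter: 109 × 1/4 = 27.25
  spiny-fruited non-bitter: 109 × 1/4 = 27.25
  smooth-fruited bitter: 109 × 1/4 = 27.25
  smooth-fruited non-bitter: 109 × 1/4 = 27.25
Contribution of smooth-fruited bitter: (26 − 27.25)² / 27.25 = 0.0573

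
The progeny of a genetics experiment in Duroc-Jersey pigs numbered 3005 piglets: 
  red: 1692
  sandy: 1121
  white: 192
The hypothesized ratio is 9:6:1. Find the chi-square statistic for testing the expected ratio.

0.126

Total ratio parts = 16. Expected numbers out of 3005:
  red: 3005 × 9/16 = 1690.3125
  sandy: 3005 × 6/16 = 1126.875
  white: 3005 × 1/16 = 187.8125
χ² = Σ (O − E)² / E
  red: (1692 − 1690.3125)² / 1690.3125 = 0.0017
  sandy: (1121 − 1126.875)² / 1126.875 = 0.0306
  white: (192 − 187.8125)² / 187.8125 = 0.0934
χ² = 0.0017 + 0.0306 + 0.0934 = 0.1257 ≈ 0.126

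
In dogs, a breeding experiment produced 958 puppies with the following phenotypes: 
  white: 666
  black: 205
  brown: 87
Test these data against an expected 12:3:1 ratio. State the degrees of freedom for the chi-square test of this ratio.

2

A goodness-of-fit test with 3 phenotype classes has df = 3 − 1 = 2.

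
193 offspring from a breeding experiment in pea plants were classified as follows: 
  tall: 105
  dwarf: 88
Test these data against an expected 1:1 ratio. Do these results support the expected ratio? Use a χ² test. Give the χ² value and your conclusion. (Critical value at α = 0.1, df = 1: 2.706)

The 1:1 ratio has 2 parts, so with N = 193 the expected counts are:
  tall: 193 × 1/2 = 96.5
  dwarf: 193 × 1/2 = 96.5
χ² = Σ (O − E)² / E
  tall: (105 − 96.5)² / 96.5 = 0.7487
  dwarf: (88 − 96.5)² / 96.5 = 0.7487
χ² = 0.7487 + 0.7487 = 1.4974 ≈ 1.497
Degrees of freedom = 2 − 1 = 1; critical value at α = 0.1 is 2.706.
Since 1.497 < 2.706, we fail to reject the null hypothesis — the data are consistent with the 1:1 ratio.

1.497; consistent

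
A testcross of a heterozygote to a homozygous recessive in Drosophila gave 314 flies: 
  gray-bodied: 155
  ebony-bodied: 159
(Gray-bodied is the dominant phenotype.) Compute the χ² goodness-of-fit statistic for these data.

A testcross of a heterozygote (Aa × aa) gives a 1:1 phenotypic ratio.
Total ratio parts = 2. Expected numbers out of 314:
  gray-bodied: 314 × 1/2 = 157
  ebony-bodied: 314 × 1/2 = 157
χ² = Σ (O − E)² / E
  gray-bodied: (155 − 157)² / 157 = 0.0255
  ebony-bodied: (159 − 157)² / 157 = 0.0255
χ² = 0.0255 + 0.0255 = 0.051

0.051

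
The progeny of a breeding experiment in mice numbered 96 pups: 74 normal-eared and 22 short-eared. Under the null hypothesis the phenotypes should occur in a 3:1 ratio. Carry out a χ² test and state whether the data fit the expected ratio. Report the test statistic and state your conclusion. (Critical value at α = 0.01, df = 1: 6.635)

0.222; consistent

Under the 3:1 hypothesis (Σ ratio = 4, N = 96):
  normal-eared: 96 × 3/4 = 72
  short-eared: 96 × 1/4 = 24
χ² = Σ (O − E)² / E
  normal-eared: (74 − 72)² / 72 = 0.0556
  short-eared: (22 − 24)² / 24 = 0.1667
χ² = 0.0556 + 0.1667 = 0.2223 ≈ 0.222
Degrees of freedom = 2 − 1 = 1; critical value at α = 0.01 is 6.635.
Since 0.222 < 6.635, we fail to reject the null hypothesis — the data are consistent with the 3:1 ratio.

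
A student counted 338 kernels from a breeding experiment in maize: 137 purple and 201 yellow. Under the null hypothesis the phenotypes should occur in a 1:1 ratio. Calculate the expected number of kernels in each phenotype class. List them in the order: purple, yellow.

Under the 1:1 hypothesis (Σ ratio = 2, N = 338):
  purple: 338 × 1/2 = 169
  yellow: 338 × 1/2 = 169

169, 169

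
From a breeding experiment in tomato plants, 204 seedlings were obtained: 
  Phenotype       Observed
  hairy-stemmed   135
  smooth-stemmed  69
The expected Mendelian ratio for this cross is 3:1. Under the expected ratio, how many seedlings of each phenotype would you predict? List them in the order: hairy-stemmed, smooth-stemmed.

153, 51

Under the 3:1 hypothesis (Σ ratio = 4, N = 204):
  hairy-stemmed: 204 × 3/4 = 153
  smooth-stemmed: 204 × 1/4 = 51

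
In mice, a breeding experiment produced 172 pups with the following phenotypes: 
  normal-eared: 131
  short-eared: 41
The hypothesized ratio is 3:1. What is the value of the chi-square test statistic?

Expected counts for N = 172 under a 3:1 ratio (total parts = 4):
  normal-eared: 172 × 3/4 = 129
  short-eared: 172 × 1/4 = 43
χ² = Σ (O − E)² / E
  normal-eared: (131 − 129)² / 129 = 0.0310
  short-eared: (41 − 43)² / 43 = 0.0930
χ² = 0.0310 + 0.0930 = 0.124

0.124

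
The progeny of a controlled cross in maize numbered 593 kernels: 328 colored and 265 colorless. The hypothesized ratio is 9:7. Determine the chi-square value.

0.212

Under the 9:7 hypothesis (Σ ratio = 16, N = 593):
  colored: 593 × 9/16 = 333.5625
  colorless: 593 × 7/16 = 259.4375
χ² = Σ (O − E)² / E
  colored: (328 − 333.5625)² / 333.5625 = 0.0928
  colorless: (265 − 259.4375)² / 259.4375 = 0.1193
χ² = 0.0928 + 0.1193 = 0.2121 ≈ 0.212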